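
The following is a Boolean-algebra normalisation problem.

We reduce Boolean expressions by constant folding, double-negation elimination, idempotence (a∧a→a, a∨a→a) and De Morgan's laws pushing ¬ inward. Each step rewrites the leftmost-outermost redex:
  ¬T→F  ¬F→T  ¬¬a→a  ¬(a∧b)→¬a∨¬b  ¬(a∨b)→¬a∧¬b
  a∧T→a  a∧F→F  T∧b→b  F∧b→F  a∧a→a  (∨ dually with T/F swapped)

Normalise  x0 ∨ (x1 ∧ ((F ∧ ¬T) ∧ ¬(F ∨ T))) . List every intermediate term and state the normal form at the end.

  start: x0 ∨ (x1 ∧ ((F ∧ ¬T) ∧ ¬(F ∨ T)))
  [1] x0 ∨ (x1 ∧ (F ∧ ¬(F ∨ T)))
  [2] x0 ∨ (x1 ∧ F)
  [3] x0 ∨ F
  [4] x0

Answer: normal form = x0  (in 4 steps)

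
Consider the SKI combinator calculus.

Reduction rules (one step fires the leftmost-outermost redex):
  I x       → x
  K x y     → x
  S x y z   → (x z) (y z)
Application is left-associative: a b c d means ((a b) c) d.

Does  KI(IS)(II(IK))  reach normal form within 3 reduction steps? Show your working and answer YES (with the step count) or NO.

  start: KI(IS)(II(IK))
  [1] I(II(IK))
  [2] II(IK)
  [3] I(IK)

Answer: NO — after 3 steps the term is I(IK), not yet normal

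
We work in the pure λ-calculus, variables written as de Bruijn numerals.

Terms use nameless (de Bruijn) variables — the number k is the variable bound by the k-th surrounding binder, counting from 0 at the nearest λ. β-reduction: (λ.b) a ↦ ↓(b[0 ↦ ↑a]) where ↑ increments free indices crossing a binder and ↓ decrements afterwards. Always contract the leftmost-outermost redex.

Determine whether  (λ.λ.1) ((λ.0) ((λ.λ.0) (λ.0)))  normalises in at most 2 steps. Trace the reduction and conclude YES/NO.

Answer: NO — after 2 steps the term is λ.(λ.λ.0) (λ.0), not yet normal

Derivation:
  start: (λ.λ.1) ((λ.0) ((λ.λ.0) (λ.0)))
  step 1: λ.(λ.0) ((λ.λ.0) (λ.0))
  step 2: λ.(λ.λ.0) (λ.0)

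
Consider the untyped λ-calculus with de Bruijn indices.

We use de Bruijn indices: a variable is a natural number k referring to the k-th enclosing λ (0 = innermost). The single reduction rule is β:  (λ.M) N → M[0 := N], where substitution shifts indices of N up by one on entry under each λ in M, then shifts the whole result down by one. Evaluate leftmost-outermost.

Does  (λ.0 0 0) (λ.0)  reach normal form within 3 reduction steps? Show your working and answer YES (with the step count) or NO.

Answer: YES — reaches normal form λ.0 in 3 ≤ 3 steps

Working:
  start: (λ.0 0 0) (λ.0)
  →1  (λ.0) (λ.0) (λ.0)
  →2  (λ.0) (λ.0)
  →3  λ.0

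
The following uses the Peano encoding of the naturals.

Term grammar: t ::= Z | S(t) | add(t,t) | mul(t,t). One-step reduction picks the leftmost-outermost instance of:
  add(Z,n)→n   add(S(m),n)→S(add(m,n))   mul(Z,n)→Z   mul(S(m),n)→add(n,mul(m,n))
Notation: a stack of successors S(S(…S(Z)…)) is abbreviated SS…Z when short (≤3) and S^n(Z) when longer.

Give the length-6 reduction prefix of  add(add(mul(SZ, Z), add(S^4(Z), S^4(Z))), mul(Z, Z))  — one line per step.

  start: add(add(mul(SZ, Z), add(S^4(Z), S^4(Z))), mul(Z, Z))
  →1  add(add(add(Z, mul(Z, Z)), add(S^4(Z), S^4(Z))), mul(Z, Z))
  →2  add(add(mul(Z, Z), add(S^4(Z), S^4(Z))), mul(Z, Z))
  →3  add(add(Z, add(S^4(Z), S^4(Z))), mul(Z, Z))
  →4  add(add(S^4(Z), S^4(Z)), mul(Z, Z))
  →5  add(S(add(SSSZ, S^4(Z))), mul(Z, Z))
  →6  S(add(add(SSSZ, S^4(Z)), mul(Z, Z)))

Answer: after 6 steps: S(add(add(SSSZ, S^4(Z)), mul(Z, Z)))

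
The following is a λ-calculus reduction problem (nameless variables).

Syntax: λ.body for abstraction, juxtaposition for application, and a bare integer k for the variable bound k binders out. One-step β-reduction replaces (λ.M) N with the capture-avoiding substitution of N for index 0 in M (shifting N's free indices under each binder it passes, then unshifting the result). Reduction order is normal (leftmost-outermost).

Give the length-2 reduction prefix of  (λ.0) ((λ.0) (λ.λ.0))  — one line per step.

Answer: after 2 steps: λ.λ.0

Reduction:
  start: (λ.0) ((λ.0) (λ.λ.0))
  [1] (λ.0) (λ.λ.0)
  [2] λ.λ.0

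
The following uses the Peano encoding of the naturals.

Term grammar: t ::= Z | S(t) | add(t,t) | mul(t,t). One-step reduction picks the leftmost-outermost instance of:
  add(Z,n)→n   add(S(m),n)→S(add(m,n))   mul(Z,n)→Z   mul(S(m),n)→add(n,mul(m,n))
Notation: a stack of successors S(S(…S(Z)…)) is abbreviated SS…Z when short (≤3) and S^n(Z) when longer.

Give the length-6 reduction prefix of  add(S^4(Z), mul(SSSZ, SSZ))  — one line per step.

Answer: after 6 steps: S(S(S(S(add(SSZ, mul(SSZ, SSZ))))))

Working:
  start: add(S^4(Z), mul(SSSZ, SSZ))
  step 1: S(add(SSSZ, mul(SSSZ, SSZ)))
  step 2: S(S(add(SSZ, mul(SSSZ, SSZ))))
  step 3: S(S(S(add(SZ, mul(SSSZ, SSZ)))))
  step 4: S(S(S(S(add(Z, mul(SSSZ, SSZ))))))
  step 5: S(S(S(S(mul(SSSZ, SSZ)))))
  step 6: S(S(S(S(add(SSZ, mul(SSZ, SSZ))))))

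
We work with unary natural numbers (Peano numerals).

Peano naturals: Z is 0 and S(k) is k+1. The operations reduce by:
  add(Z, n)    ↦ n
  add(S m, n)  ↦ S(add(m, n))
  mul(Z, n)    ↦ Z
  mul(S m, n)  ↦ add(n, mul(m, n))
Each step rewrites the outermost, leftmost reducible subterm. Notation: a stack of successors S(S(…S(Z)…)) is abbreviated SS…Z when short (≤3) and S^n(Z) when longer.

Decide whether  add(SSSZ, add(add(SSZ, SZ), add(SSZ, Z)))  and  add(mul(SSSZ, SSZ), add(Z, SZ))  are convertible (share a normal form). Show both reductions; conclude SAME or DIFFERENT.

Answer: DIFFERENT — A ⇓ S^8(Z), B ⇓ S^7(Z)

Derivation:
Term A:
  start: add(SSSZ, add(add(SSZ, SZ), add(SSZ, Z)))
  step 1: S(add(SSZ, add(add(SSZ, SZ), add(SSZ, Z))))
  step 2: S(S(add(SZ, add(add(SSZ, SZ), add(SSZ, Z)))))
  step 3: S(S(S(add(Z, add(add(SSZ, SZ), add(SSZ, Z))))))
  step 4: S(S(S(add(add(SSZ, SZ), add(SSZ, Z)))))
  step 5: S(S(S(add(S(add(SZ, SZ)), add(SSZ, Z)))))
  step 6: S(S(S(S(add(add(SZ, SZ), add(SSZ, Z))))))
  step 7: S(S(S(S(add(S(add(Z, SZ)), add(SSZ, Z))))))
  step 8: S(S(S(S(S(add(add(Z, SZ), add(SSZ, Z)))))))
  step 9: S(S(S(S(S(add(SZ, add(SSZ, Z)))))))
  step 10: S(S(S(S(S(S(add(Z, add(SSZ, Z))))))))
  step 11: S(S(S(S(S(S(add(SSZ, Z)))))))
  step 12: S(S(S(S(S(S(S(add(SZ, Z))))))))
  step 13: S(S(S(S(S(S(S(S(add(Z, Z)))))))))
  step 14: S^8(Z)

Term B:
  start: add(mul(SSSZ, SSZ), add(Z, SZ))
  step 1: add(add(SSZ, mul(SSZ, SSZ)), add(Z, SZ))
  step 2: add(S(add(SZ, mul(SSZ, SSZ))), add(Z, SZ))
  step 3: S(add(add(SZ, mul(SSZ, SSZ)), add(Z, SZ)))
  step 4: S(add(S(add(Z, mul(SSZ, SSZ))), add(Z, SZ)))
  step 5: S(S(add(add(Z, mul(SSZ, SSZ)), add(Z, SZ))))
  step 6: S(S(add(mul(SSZ, SSZ), add(Z, SZ))))
  step 7: S(S(add(add(SSZ, mul(SZ, SSZ)), add(Z, SZ))))
  step 8: S(S(add(S(add(SZ, mul(SZ, SSZ))), add(Z, SZ))))
  step 9: S(S(S(add(add(SZ, mul(SZ, SSZ)), add(Z, SZ)))))
  step 10: S(S(S(add(S(add(Z, mul(SZ, SSZ))), add(Z, SZ)))))
  step 11: S(S(S(S(add(add(Z, mul(SZ, SSZ)), add(Z, SZ))))))
  step 12: S(S(S(S(add(mul(SZ, SSZ), add(Z, SZ))))))
  step 13: S(S(S(S(add(add(SSZ, mul(Z, SSZ)), add(Z, SZ))))))
  step 14: S(S(S(S(add(S(add(SZ, mul(Z, SSZ))), add(Z, SZ))))))
  step 15: S(S(S(S(S(add(add(SZ, mul(Z, SSZ)), add(Z, SZ)))))))
  step 16: S(S(S(S(S(add(S(add(Z, mul(Z, SSZ))), add(Z, SZ)))))))
  step 17: S(S(S(S(S(S(add(add(Z, mul(Z, SSZ)), add(Z, SZ))))))))
  step 18: S(S(S(S(S(S(add(mul(Z, SSZ), add(Z, SZ))))))))
  step 19: S(S(S(S(S(S(add(Z, add(Z, SZ))))))))
  step 20: S(S(S(S(S(S(add(Z, SZ)))))))
  step 21: S^7(Z)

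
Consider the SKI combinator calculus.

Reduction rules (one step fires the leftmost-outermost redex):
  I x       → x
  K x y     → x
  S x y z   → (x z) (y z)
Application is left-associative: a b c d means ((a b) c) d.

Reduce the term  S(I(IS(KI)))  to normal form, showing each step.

  start: S(I(IS(KI)))
  [1] S(IS(KI))
  [2] S(S(KI))

Answer: normal form = S(S(KI))  (in 2 steps)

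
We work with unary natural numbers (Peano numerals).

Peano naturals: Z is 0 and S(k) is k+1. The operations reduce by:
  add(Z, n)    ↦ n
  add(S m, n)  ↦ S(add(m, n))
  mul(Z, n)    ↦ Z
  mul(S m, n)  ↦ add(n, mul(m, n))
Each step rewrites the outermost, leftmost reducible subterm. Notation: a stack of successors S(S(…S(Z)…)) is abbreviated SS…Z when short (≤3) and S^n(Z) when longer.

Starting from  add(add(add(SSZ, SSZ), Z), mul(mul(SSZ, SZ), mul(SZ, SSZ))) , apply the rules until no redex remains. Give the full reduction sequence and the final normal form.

Answer: normal form = S^8(Z)  (in 39 steps)

Derivation:
  start: add(add(add(SSZ, SSZ), Z), mul(mul(SSZ, SZ), mul(SZ, SSZ)))
  step 1: add(add(S(add(SZ, SSZ)), Z), mul(mul(SSZ, SZ), mul(SZ, SSZ)))
  step 2: add(S(add(add(SZ, SSZ), Z)), mul(mul(SSZ, SZ), mul(SZ, SSZ)))
  step 3: S(add(add(add(SZ, SSZ), Z), mul(mul(SSZ, SZ), mul(SZ, SSZ))))
  step 4: S(add(add(S(add(Z, SSZ)), Z), mul(mul(SSZ, SZ), mul(SZ, SSZ))))
  step 5: S(add(S(add(add(Z, SSZ), Z)), mul(mul(SSZ, SZ), mul(SZ, SSZ))))
  step 6: S(S(add(add(add(Z, SSZ), Z), mul(mul(SSZ, SZ), mul(SZ, SSZ)))))
  step 7: S(S(add(add(SSZ, Z), mul(mul(SSZ, SZ), mul(SZ, SSZ)))))
  step 8: S(S(add(S(add(SZ, Z)), mul(mul(SSZ, SZ), mul(SZ, SSZ)))))
  step 9: S(S(S(add(add(SZ, Z), mul(mul(SSZ, SZ), mul(SZ, SSZ))))))
  step 10: S(S(S(add(S(add(Z, Z)), mul(mul(SSZ, SZ), mul(SZ, SSZ))))))
  step 11: S(S(S(S(add(add(Z, Z), mul(mul(SSZ, SZ), mul(SZ, SSZ)))))))
  step 12: S(S(S(S(add(Z, mul(mul(SSZ, SZ), mul(SZ, SSZ)))))))
  step 13: S(S(S(S(mul(mul(SSZ, SZ), mul(SZ, SSZ))))))
  step 14: S(S(S(S(mul(add(SZ, mul(SZ, SZ)), mul(SZ, SSZ))))))
  step 15: S(S(S(S(mul(S(add(Z, mul(SZ, SZ))), mul(SZ, SSZ))))))
  step 16: S(S(S(S(add(mul(SZ, SSZ), mul(add(Z, mul(SZ, SZ)), mul(SZ, SSZ)))))))
  step 17: S(S(S(S(add(add(SSZ, mul(Z, SSZ)), mul(add(Z, mul(SZ, SZ)), mul(SZ, SSZ)))))))
  step 18: S(S(S(S(add(S(add(SZ, mul(Z, SSZ))), mul(add(Z, mul(SZ, SZ)), mul(SZ, SSZ)))))))
  step 19: S(S(S(S(S(add(add(SZ, mul(Z, SSZ)), mul(add(Z, mul(SZ, SZ)), mul(SZ, SSZ))))))))
  step 20: S(S(S(S(S(add(S(add(Z, mul(Z, SSZ))), mul(add(Z, mul(SZ, SZ)), mul(SZ, SSZ))))))))
  step 21: S(S(S(S(S(S(add(add(Z, mul(Z, SSZ)), mul(add(Z, mul(SZ, SZ)), mul(SZ, SSZ)))))))))
  step 22: S(S(S(S(S(S(add(mul(Z, SSZ), mul(add(Z, mul(SZ, SZ)), mul(SZ, SSZ)))))))))
  step 23: S(S(S(S(S(S(add(Z, mul(add(Z, mul(SZ, SZ)), mul(SZ, SSZ)))))))))
  step 24: S(S(S(S(S(S(mul(add(Z, mul(SZ, SZ)), mul(SZ, SSZ))))))))
  step 25: S(S(S(S(S(S(mul(mul(SZ, SZ), mul(SZ, SSZ))))))))
  step 26: S(S(S(S(S(S(mul(add(SZ, mul(Z, SZ)), mul(SZ, SSZ))))))))
  step 27: S(S(S(S(S(S(mul(S(add(Z, mul(Z, SZ))), mul(SZ, SSZ))))))))
  step 28: S(S(S(S(S(S(add(mul(SZ, SSZ), mul(add(Z, mul(Z, SZ)), mul(SZ, SSZ)))))))))
  step 29: S(S(S(S(S(S(add(add(SSZ, mul(Z, SSZ)), mul(add(Z, mul(Z, SZ)), mul(SZ, SSZ)))))))))
  step 30: S(S(S(S(S(S(add(S(add(SZ, mul(Z, SSZ))), mul(add(Z, mul(Z, SZ)), mul(SZ, SSZ)))))))))
  step 31: S(S(S(S(S(S(S(add(add(SZ, mul(Z, SSZ)), mul(add(Z, mul(Z, SZ)), mul(SZ, SSZ))))))))))
  step 32: S(S(S(S(S(S(S(add(S(add(Z, mul(Z, SSZ))), mul(add(Z, mul(Z, SZ)), mul(SZ, SSZ))))))))))
  step 33: S(S(S(S(S(S(S(S(add(add(Z, mul(Z, SSZ)), mul(add(Z, mul(Z, SZ)), mul(SZ, SSZ)))))))))))
  step 34: S(S(S(S(S(S(S(S(add(mul(Z, SSZ), mul(add(Z, mul(Z, SZ)), mul(SZ, SSZ)))))))))))
  step 35: S(S(S(S(S(S(S(S(add(Z, mul(add(Z, mul(Z, SZ)), mul(SZ, SSZ)))))))))))
  step 36: S(S(S(S(S(S(S(S(mul(add(Z, mul(Z, SZ)), mul(SZ, SSZ))))))))))
  step 37: S(S(S(S(S(S(S(S(mul(mul(Z, SZ), mul(SZ, SSZ))))))))))
  step 38: S(S(S(S(S(S(S(S(mul(Z, mul(SZ, SSZ))))))))))
  step 39: S^8(Z)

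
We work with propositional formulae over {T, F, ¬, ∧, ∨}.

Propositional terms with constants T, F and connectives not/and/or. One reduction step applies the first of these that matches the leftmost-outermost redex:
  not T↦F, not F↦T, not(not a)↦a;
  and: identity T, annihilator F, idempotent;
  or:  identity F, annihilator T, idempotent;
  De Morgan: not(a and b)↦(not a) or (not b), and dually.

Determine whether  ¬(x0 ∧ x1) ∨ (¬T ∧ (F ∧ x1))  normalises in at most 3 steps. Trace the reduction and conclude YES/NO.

  start: ¬(x0 ∧ x1) ∨ (¬T ∧ (F ∧ x1))
  [1] (¬x0 ∨ ¬x1) ∨ (¬T ∧ (F ∧ x1))
  [2] (¬x0 ∨ ¬x1) ∨ (F ∧ (F ∧ x1))
  [3] (¬x0 ∨ ¬x1) ∨ F

Answer: NO — after 3 steps the term is (¬x0 ∨ ¬x1) ∨ F, not yet normal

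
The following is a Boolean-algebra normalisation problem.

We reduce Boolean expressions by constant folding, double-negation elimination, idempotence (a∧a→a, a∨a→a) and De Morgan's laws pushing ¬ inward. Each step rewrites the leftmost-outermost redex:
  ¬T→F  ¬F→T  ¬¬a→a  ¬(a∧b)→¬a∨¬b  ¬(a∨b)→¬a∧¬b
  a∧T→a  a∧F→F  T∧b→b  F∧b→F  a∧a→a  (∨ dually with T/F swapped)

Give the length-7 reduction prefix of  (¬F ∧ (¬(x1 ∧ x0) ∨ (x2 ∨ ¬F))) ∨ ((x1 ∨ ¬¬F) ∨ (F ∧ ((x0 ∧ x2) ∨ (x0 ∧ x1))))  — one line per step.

Answer: after 7 steps: T

Derivation:
  start: (¬F ∧ (¬(x1 ∧ x0) ∨ (x2 ∨ ¬F))) ∨ ((x1 ∨ ¬¬F) ∨ (F ∧ ((x0 ∧ x2) ∨ (x0 ∧ x1))))
  →1  (T ∧ (¬(x1 ∧ x0) ∨ (x2 ∨ ¬F))) ∨ ((x1 ∨ ¬¬F) ∨ (F ∧ ((x0 ∧ x2) ∨ (x0 ∧ x1))))
  →2  (¬(x1 ∧ x0) ∨ (x2 ∨ ¬F)) ∨ ((x1 ∨ ¬¬F) ∨ (F ∧ ((x0 ∧ x2) ∨ (x0 ∧ x1))))
  →3  ((¬x1 ∨ ¬x0) ∨ (x2 ∨ ¬F)) ∨ ((x1 ∨ ¬¬F) ∨ (F ∧ ((x0 ∧ x2) ∨ (x0 ∧ x1))))
  →4  ((¬x1 ∨ ¬x0) ∨ (x2 ∨ T)) ∨ ((x1 ∨ ¬¬F) ∨ (F ∧ ((x0 ∧ x2) ∨ (x0 ∧ x1))))
  →5  ((¬x1 ∨ ¬x0) ∨ T) ∨ ((x1 ∨ ¬¬F) ∨ (F ∧ ((x0 ∧ x2) ∨ (x0 ∧ x1))))
  →6  T ∨ ((x1 ∨ ¬¬F) ∨ (F ∧ ((x0 ∧ x2) ∨ (x0 ∧ x1))))
  →7  T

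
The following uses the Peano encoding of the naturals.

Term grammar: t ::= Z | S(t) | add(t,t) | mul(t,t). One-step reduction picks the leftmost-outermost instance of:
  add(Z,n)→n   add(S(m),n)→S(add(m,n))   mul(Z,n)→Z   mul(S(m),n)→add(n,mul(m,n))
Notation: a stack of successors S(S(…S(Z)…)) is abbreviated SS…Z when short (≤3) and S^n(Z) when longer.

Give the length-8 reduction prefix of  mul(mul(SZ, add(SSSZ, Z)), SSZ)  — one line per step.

  start: mul(mul(SZ, add(SSSZ, Z)), SSZ)
  [1] mul(add(add(SSSZ, Z), mul(Z, add(SSSZ, Z))), SSZ)
  [2] mul(add(S(add(SSZ, Z)), mul(Z, add(SSSZ, Z))), SSZ)
  [3] mul(S(add(add(SSZ, Z), mul(Z, add(SSSZ, Z)))), SSZ)
  [4] add(SSZ, mul(add(add(SSZ, Z), mul(Z, add(SSSZ, Z))), SSZ))
  [5] S(add(SZ, mul(add(add(SSZ, Z), mul(Z, add(SSSZ, Z))), SSZ)))
  [6] S(S(add(Z, mul(add(add(SSZ, Z), mul(Z, add(SSSZ, Z))), SSZ))))
  [7] S(S(mul(add(add(SSZ, Z), mul(Z, add(SSSZ, Z))), SSZ)))
  [8] S(S(mul(add(S(add(SZ, Z)), mul(Z, add(SSSZ, Z))), SSZ)))

Answer: after 8 steps: S(S(mul(add(S(add(SZ, Z)), mul(Z, add(SSSZ, Z))), SSZ)))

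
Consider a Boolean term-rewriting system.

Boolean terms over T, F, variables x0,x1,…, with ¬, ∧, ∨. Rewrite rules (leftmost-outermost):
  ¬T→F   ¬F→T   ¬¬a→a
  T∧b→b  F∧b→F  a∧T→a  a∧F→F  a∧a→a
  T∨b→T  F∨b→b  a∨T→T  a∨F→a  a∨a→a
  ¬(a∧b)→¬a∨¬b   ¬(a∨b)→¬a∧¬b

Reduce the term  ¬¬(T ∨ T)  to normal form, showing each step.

  start: ¬¬(T ∨ T)
  →1  T ∨ T
  →2  T

Answer: normal form = T  (in 2 steps)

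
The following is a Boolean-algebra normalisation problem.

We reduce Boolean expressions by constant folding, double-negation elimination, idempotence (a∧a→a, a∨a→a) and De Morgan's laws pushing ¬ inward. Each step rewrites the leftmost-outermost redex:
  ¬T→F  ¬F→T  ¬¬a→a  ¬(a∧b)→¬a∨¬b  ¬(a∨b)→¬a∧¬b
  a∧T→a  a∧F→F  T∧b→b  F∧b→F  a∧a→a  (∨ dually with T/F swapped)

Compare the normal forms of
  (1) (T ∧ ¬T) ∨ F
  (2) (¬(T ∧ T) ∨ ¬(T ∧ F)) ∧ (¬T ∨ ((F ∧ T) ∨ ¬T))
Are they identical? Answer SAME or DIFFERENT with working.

Term A:
  start: (T ∧ ¬T) ∨ F
  [1] T ∧ ¬T
  [2] ¬T
  [3] F

Term B:
  start: (¬(T ∧ T) ∨ ¬(T ∧ F)) ∧ (¬T ∨ ((F ∧ T) ∨ ¬T))
  [1] ((¬T ∨ ¬T) ∨ ¬(T ∧ F)) ∧ (¬T ∨ ((F ∧ T) ∨ ¬T))
  [2] (¬T ∨ ¬(T ∧ F)) ∧ (¬T ∨ ((F ∧ T) ∨ ¬T))
  [3] (F ∨ ¬(T ∧ F)) ∧ (¬T ∨ ((F ∧ T) ∨ ¬T))
  [4] ¬(T ∧ F) ∧ (¬T ∨ ((F ∧ T) ∨ ¬T))
  [5] (¬T ∨ ¬F) ∧ (¬T ∨ ((F ∧ T) ∨ ¬T))
  [6] (F ∨ ¬F) ∧ (¬T ∨ ((F ∧ T) ∨ ¬T))
  [7] ¬F ∧ (¬T ∨ ((F ∧ T) ∨ ¬T))
  [8] T ∧ (¬T ∨ ((F ∧ T) ∨ ¬T))
  [9] ¬T ∨ ((F ∧ T) ∨ ¬T)
  [10] F ∨ ((F ∧ T) ∨ ¬T)
  [11] (F ∧ T) ∨ ¬T
  [12] F ∨ ¬T
  [13] ¬T
  [14] F

Answer: SAME — A ⇓ F, B ⇓ F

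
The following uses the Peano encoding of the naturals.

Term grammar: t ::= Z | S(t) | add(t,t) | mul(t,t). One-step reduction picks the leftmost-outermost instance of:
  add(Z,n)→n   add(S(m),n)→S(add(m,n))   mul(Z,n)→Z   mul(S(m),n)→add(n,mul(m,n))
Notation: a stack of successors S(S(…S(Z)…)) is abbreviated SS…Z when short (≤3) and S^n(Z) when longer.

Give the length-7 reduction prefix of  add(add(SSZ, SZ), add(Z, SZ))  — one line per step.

Answer: after 7 steps: S(S(S(add(Z, SZ))))

Reduction:
  start: add(add(SSZ, SZ), add(Z, SZ))
  [1] add(S(add(SZ, SZ)), add(Z, SZ))
  [2] S(add(add(SZ, SZ), add(Z, SZ)))
  [3] S(add(S(add(Z, SZ)), add(Z, SZ)))
  [4] S(S(add(add(Z, SZ), add(Z, SZ))))
  [5] S(S(add(SZ, add(Z, SZ))))
  [6] S(S(S(add(Z, add(Z, SZ)))))
  [7] S(S(S(add(Z, SZ))))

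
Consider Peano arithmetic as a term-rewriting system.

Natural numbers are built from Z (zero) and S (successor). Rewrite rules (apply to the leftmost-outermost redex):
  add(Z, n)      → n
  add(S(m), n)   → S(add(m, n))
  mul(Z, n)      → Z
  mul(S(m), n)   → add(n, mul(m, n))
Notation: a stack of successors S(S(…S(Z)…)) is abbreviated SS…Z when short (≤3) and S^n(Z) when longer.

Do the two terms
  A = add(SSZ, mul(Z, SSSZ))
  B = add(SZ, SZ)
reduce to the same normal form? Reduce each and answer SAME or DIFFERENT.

Answer: SAME — A ⇓ SSZ, B ⇓ SSZ

Reduction:
Term A:
  start: add(SSZ, mul(Z, SSSZ))
  →1  S(add(SZ, mul(Z, SSSZ)))
  →2  S(S(add(Z, mul(Z, SSSZ))))
  →3  S(S(mul(Z, SSSZ)))
  →4  SSZ

Term B:
  start: add(SZ, SZ)
  →1  S(add(Z, SZ))
  →2  SSZ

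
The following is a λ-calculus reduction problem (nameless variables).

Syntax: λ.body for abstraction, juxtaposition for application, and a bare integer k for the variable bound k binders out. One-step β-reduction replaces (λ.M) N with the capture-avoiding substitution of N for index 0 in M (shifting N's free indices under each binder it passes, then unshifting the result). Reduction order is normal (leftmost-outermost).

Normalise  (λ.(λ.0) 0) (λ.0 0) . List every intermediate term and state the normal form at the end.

  start: (λ.(λ.0) 0) (λ.0 0)
  →1  (λ.0) (λ.0 0)
  →2  λ.0 0

Answer: normal form = λ.0 0  (in 2 steps)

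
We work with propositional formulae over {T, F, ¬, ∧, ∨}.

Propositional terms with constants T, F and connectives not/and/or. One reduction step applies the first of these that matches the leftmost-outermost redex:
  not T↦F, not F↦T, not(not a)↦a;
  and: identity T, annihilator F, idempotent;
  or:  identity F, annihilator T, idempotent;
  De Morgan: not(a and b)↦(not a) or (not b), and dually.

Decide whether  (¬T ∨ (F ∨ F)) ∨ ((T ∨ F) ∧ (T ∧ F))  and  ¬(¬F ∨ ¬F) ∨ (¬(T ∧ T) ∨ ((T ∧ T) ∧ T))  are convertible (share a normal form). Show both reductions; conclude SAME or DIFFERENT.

Answer: DIFFERENT — A ⇓ F, B ⇓ T

Derivation:
Term A:
  start: (¬T ∨ (F ∨ F)) ∨ ((T ∨ F) ∧ (T ∧ F))
  step 1: (F ∨ (F ∨ F)) ∨ ((T ∨ F) ∧ (T ∧ F))
  step 2: (F ∨ F) ∨ ((T ∨ F) ∧ (T ∧ F))
  step 3: F ∨ ((T ∨ F) ∧ (T ∧ F))
  step 4: (T ∨ F) ∧ (T ∧ F)
  step 5: T ∧ (T ∧ F)
  step 6: T ∧ F
  step 7: F

Term B:
  start: ¬(¬F ∨ ¬F) ∨ (¬(T ∧ T) ∨ ((T ∧ T) ∧ T))
  step 1: (¬¬F ∧ ¬¬F) ∨ (¬(T ∧ T) ∨ ((T ∧ T) ∧ T))
  step 2: ¬¬F ∨ (¬(T ∧ T) ∨ ((T ∧ T) ∧ T))
  step 3: F ∨ (¬(T ∧ T) ∨ ((T ∧ T) ∧ T))
  step 4: ¬(T ∧ T) ∨ ((T ∧ T) ∧ T)
  step 5: (¬T ∨ ¬T) ∨ ((T ∧ T) ∧ T)
  step 6: ¬T ∨ ((T ∧ T) ∧ T)
  step 7: F ∨ ((T ∧ T) ∧ T)
  step 8: (T ∧ T) ∧ T
  step 9: T ∧ T
  step 10: T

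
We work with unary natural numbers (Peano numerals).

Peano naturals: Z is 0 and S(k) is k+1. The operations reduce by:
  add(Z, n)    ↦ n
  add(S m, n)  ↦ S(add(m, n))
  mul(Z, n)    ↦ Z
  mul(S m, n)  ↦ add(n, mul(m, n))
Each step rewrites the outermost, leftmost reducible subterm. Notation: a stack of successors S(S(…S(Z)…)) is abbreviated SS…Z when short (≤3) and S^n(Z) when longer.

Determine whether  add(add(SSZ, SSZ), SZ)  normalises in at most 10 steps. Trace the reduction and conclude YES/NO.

Answer: YES — reaches normal form S^5(Z) in 8 ≤ 10 steps

Working:
  start: add(add(SSZ, SSZ), SZ)
  →1  add(S(add(SZ, SSZ)), SZ)
  →2  S(add(add(SZ, SSZ), SZ))
  →3  S(add(S(add(Z, SSZ)), SZ))
  →4  S(S(add(add(Z, SSZ), SZ)))
  →5  S(S(add(SSZ, SZ)))
  →6  S(S(S(add(SZ, SZ))))
  →7  S(S(S(S(add(Z, SZ)))))
  →8  S^5(Z)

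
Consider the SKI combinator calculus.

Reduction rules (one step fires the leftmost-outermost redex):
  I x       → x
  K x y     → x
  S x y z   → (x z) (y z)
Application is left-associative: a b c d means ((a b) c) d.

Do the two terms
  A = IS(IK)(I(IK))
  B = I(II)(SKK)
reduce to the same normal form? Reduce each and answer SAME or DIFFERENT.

Term A:
  start: IS(IK)(I(IK))
  step 1: S(IK)(I(IK))
  step 2: SK(I(IK))
  step 3: SK(IK)
  step 4: SKK

Term B:
  start: I(II)(SKK)
  step 1: II(SKK)
  step 2: I(SKK)
  step 3: SKK

Answer: SAME — A ⇓ SKK, B ⇓ SKK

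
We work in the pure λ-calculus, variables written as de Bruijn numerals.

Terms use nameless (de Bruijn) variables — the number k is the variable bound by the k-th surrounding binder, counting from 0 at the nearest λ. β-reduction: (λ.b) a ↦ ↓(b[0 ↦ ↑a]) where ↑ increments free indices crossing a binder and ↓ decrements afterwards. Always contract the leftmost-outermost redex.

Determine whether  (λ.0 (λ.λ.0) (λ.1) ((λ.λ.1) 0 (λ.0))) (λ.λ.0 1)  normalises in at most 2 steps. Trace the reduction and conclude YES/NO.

Answer: NO — after 2 steps the term is (λ.0 (λ.λ.0)) (λ.λ.λ.0 1) ((λ.λ.1) (λ.λ.0 1) (λ.0)), not yet normal

Derivation:
  start: (λ.0 (λ.λ.0) (λ.1) ((λ.λ.1) 0 (λ.0))) (λ.λ.0 1)
  step 1: (λ.λ.0 1) (λ.λ.0) (λ.λ.λ.0 1) ((λ.λ.1) (λ.λ.0 1) (λ.0))
  step 2: (λ.0 (λ.λ.0)) (λ.λ.λ.0 1) ((λ.λ.1) (λ.λ.0 1) (λ.0))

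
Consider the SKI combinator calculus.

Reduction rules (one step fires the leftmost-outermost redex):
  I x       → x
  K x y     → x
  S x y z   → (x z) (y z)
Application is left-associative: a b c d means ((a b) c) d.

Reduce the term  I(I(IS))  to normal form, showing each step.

  start: I(I(IS))
  →1  I(IS)
  →2  IS
  →3  S

Answer: normal form = S  (in 3 steps)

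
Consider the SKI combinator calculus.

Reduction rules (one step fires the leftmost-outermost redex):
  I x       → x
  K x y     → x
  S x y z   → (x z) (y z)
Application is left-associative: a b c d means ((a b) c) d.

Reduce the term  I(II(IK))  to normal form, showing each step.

  start: I(II(IK))
  [1] II(IK)
  [2] I(IK)
  [3] IK
  [4] K

Answer: normal form = K  (in 4 steps)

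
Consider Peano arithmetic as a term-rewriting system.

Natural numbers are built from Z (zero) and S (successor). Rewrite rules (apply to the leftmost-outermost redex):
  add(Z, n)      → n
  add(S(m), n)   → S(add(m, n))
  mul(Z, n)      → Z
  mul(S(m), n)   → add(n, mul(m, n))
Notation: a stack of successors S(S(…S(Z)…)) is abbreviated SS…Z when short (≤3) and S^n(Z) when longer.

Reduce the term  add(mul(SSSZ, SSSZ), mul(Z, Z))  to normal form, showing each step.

  start: add(mul(SSSZ, SSSZ), mul(Z, Z))
  [1] add(add(SSSZ, mul(SSZ, SSSZ)), mul(Z, Z))
  [2] add(S(add(SSZ, mul(SSZ, SSSZ))), mul(Z, Z))
  [3] S(add(add(SSZ, mul(SSZ, SSSZ)), mul(Z, Z)))
  [4] S(add(S(add(SZ, mul(SSZ, SSSZ))), mul(Z, Z)))
  [5] S(S(add(add(SZ, mul(SSZ, SSSZ)), mul(Z, Z))))
  [6] S(S(add(S(add(Z, mul(SSZ, SSSZ))), mul(Z, Z))))
  [7] S(S(S(add(add(Z, mul(SSZ, SSSZ)), mul(Z, Z)))))
  [8] S(S(S(add(mul(SSZ, SSSZ), mul(Z, Z)))))
  [9] S(S(S(add(add(SSSZ, mul(SZ, SSSZ)), mul(Z, Z)))))
  [10] S(S(S(add(S(add(SSZ, mul(SZ, SSSZ))), mul(Z, Z)))))
  [11] S(S(S(S(add(add(SSZ, mul(SZ, SSSZ)), mul(Z, Z))))))
  [12] S(S(S(S(add(S(add(SZ, mul(SZ, SSSZ))), mul(Z, Z))))))
  [13] S(S(S(S(S(add(add(SZ, mul(SZ, SSSZ)), mul(Z, Z)))))))
  [14] S(S(S(S(S(add(S(add(Z, mul(SZ, SSSZ))), mul(Z, Z)))))))
  [15] S(S(S(S(S(S(add(add(Z, mul(SZ, SSSZ)), mul(Z, Z))))))))
  [16] S(S(S(S(S(S(add(mul(SZ, SSSZ), mul(Z, Z))))))))
  [17] S(S(S(S(S(S(add(add(SSSZ, mul(Z, SSSZ)), mul(Z, Z))))))))
  [18] S(S(S(S(S(S(add(S(add(SSZ, mul(Z, SSSZ))), mul(Z, Z))))))))
  [19] S(S(S(S(S(S(S(add(add(SSZ, mul(Z, SSSZ)), mul(Z, Z)))))))))
  [20] S(S(S(S(S(S(S(add(S(add(SZ, mul(Z, SSSZ))), mul(Z, Z)))))))))
  [21] S(S(S(S(S(S(S(S(add(add(SZ, mul(Z, SSSZ)), mul(Z, Z))))))))))
  [22] S(S(S(S(S(S(S(S(add(S(add(Z, mul(Z, SSSZ))), mul(Z, Z))))))))))
  [23] S(S(S(S(S(S(S(S(S(add(add(Z, mul(Z, SSSZ)), mul(Z, Z)))))))))))
  [24] S(S(S(S(S(S(S(S(S(add(mul(Z, SSSZ), mul(Z, Z)))))))))))
  [25] S(S(S(S(S(S(S(S(S(add(Z, mul(Z, Z)))))))))))
  [26] S(S(S(S(S(S(S(S(S(mul(Z, Z))))))))))
  [27] S^9(Z)

Answer: normal form = S^9(Z)  (in 27 steps)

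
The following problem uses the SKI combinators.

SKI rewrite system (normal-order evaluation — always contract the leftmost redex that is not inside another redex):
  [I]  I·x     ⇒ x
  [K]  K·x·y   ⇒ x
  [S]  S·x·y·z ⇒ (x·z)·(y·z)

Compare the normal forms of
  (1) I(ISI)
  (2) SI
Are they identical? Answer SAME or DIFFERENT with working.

Answer: SAME — A ⇓ SI, B ⇓ SI

Derivation:
Term A:
  start: I(ISI)
  →1  ISI
  →2  SI

Term B:
  start: SI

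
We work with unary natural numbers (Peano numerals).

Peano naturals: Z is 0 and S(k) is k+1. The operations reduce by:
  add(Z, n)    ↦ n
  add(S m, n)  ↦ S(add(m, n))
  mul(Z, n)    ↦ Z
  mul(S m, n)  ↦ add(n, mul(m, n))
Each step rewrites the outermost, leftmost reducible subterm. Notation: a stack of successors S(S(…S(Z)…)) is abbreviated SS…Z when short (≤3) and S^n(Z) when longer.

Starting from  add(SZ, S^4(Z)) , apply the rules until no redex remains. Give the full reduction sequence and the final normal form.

  start: add(SZ, S^4(Z))
  step 1: S(add(Z, S^4(Z)))
  step 2: S^5(Z)

Answer: normal form = S^5(Z)  (in 2 steps)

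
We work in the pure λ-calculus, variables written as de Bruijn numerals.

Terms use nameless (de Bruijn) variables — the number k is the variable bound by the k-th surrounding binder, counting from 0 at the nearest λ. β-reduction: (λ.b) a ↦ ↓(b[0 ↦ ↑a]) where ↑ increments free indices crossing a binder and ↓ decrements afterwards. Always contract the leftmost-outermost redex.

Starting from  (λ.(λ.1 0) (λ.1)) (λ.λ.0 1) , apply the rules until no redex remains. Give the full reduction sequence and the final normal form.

  start: (λ.(λ.1 0) (λ.1)) (λ.λ.0 1)
  →1  (λ.(λ.λ.0 1) 0) (λ.λ.λ.0 1)
  →2  (λ.λ.0 1) (λ.λ.λ.0 1)
  →3  λ.0 (λ.λ.λ.0 1)

Answer: normal form = λ.0 (λ.λ.λ.0 1)  (in 3 steps)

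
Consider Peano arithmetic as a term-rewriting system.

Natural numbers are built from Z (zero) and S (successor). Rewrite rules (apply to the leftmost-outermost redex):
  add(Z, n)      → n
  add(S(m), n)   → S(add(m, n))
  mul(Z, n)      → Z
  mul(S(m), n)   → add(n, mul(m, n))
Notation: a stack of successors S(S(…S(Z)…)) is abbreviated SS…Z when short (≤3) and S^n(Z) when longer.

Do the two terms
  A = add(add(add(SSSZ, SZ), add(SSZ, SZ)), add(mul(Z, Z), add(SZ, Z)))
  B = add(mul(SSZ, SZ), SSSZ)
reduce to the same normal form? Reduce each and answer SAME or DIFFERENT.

Term A:
  start: add(add(add(SSSZ, SZ), add(SSZ, SZ)), add(mul(Z, Z), add(SZ, Z)))
  step 1: add(add(S(add(SSZ, SZ)), add(SSZ, SZ)), add(mul(Z, Z), add(SZ, Z)))
  step 2: add(S(add(add(SSZ, SZ), add(SSZ, SZ))), add(mul(Z, Z), add(SZ, Z)))
  step 3: S(add(add(add(SSZ, SZ), add(SSZ, SZ)), add(mul(Z, Z), add(SZ, Z))))
  step 4: S(add(add(S(add(SZ, SZ)), add(SSZ, SZ)), add(mul(Z, Z), add(SZ, Z))))
  step 5: S(add(S(add(add(SZ, SZ), add(SSZ, SZ))), add(mul(Z, Z), add(SZ, Z))))
  step 6: S(S(add(add(add(SZ, SZ), add(SSZ, SZ)), add(mul(Z, Z), add(SZ, Z)))))
  step 7: S(S(add(add(S(add(Z, SZ)), add(SSZ, SZ)), add(mul(Z, Z), add(SZ, Z)))))
  step 8: S(S(add(S(add(add(Z, SZ), add(SSZ, SZ))), add(mul(Z, Z), add(SZ, Z)))))
  step 9: S(S(S(add(add(add(Z, SZ), add(SSZ, SZ)), add(mul(Z, Z), add(SZ, Z))))))
  step 10: S(S(S(add(add(SZ, add(SSZ, SZ)), add(mul(Z, Z), add(SZ, Z))))))
  step 11: S(S(S(add(S(add(Z, add(SSZ, SZ))), add(mul(Z, Z), add(SZ, Z))))))
  step 12: S(S(S(S(add(add(Z, add(SSZ, SZ)), add(mul(Z, Z), add(SZ, Z)))))))
  step 13: S(S(S(S(add(add(SSZ, SZ), add(mul(Z, Z), add(SZ, Z)))))))
  step 14: S(S(S(S(add(S(add(SZ, SZ)), add(mul(Z, Z), add(SZ, Z)))))))
  step 15: S(S(S(S(S(add(add(SZ, SZ), add(mul(Z, Z), add(SZ, Z))))))))
  step 16: S(S(S(S(S(add(S(add(Z, SZ)), add(mul(Z, Z), add(SZ, Z))))))))
  step 17: S(S(S(S(S(S(add(add(Z, SZ), add(mul(Z, Z), add(SZ, Z)))))))))
  step 18: S(S(S(S(S(S(add(SZ, add(mul(Z, Z), add(SZ, Z)))))))))
  step 19: S(S(S(S(S(S(S(add(Z, add(mul(Z, Z), add(SZ, Z))))))))))
  step 20: S(S(S(S(S(S(S(add(mul(Z, Z), add(SZ, Z)))))))))
  step 21: S(S(S(S(S(S(S(add(Z, add(SZ, Z)))))))))
  step 22: S(S(S(S(S(S(S(add(SZ, Z))))))))
  step 23: S(S(S(S(S(S(S(S(add(Z, Z)))))))))
  step 24: S^8(Z)

Term B:
  start: add(mul(SSZ, SZ), SSSZ)
  step 1: add(add(SZ, mul(SZ, SZ)), SSSZ)
  step 2: add(S(add(Z, mul(SZ, SZ))), SSSZ)
  step 3: S(add(add(Z, mul(SZ, SZ)), SSSZ))
  step 4: S(add(mul(SZ, SZ), SSSZ))
  step 5: S(add(add(SZ, mul(Z, SZ)), SSSZ))
  step 6: S(add(S(add(Z, mul(Z, SZ))), SSSZ))
  step 7: S(S(add(add(Z, mul(Z, SZ)), SSSZ)))
  step 8: S(S(add(mul(Z, SZ), SSSZ)))
  step 9: S(S(add(Z, SSSZ)))
  step 10: S^5(Z)

Answer: DIFFERENT — A ⇓ S^8(Z), B ⇓ S^5(Z)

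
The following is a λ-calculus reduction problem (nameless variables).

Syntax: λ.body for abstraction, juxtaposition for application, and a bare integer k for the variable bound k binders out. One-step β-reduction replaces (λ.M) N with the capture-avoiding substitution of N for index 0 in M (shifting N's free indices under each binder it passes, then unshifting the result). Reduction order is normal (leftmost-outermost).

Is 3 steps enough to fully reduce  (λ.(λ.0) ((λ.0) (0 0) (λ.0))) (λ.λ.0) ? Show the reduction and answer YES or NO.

  start: (λ.(λ.0) ((λ.0) (0 0) (λ.0))) (λ.λ.0)
  [1] (λ.0) ((λ.0) ((λ.λ.0) (λ.λ.0)) (λ.0))
  [2] (λ.0) ((λ.λ.0) (λ.λ.0)) (λ.0)
  [3] (λ.λ.0) (λ.λ.0) (λ.0)

Answer: NO — after 3 steps the term is (λ.λ.0) (λ.λ.0) (λ.0), not yet normal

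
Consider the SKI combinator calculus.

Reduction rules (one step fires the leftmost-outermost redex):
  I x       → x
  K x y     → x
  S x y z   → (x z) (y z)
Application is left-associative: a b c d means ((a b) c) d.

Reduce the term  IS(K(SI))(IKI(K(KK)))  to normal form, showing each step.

  start: IS(K(SI))(IKI(K(KK)))
  [1] S(K(SI))(IKI(K(KK)))
  [2] S(K(SI))(KI(K(KK)))
  [3] S(K(SI))I

Answer: normal form = S(K(SI))I  (in 3 steps)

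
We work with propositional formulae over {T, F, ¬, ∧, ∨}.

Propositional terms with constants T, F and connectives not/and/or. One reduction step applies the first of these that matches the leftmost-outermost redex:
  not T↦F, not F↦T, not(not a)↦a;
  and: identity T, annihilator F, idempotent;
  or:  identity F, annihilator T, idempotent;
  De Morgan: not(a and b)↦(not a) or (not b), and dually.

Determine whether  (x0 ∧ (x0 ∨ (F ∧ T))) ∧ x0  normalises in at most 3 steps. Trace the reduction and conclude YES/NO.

  start: (x0 ∧ (x0 ∨ (F ∧ T))) ∧ x0
  →1  (x0 ∧ (x0 ∨ F)) ∧ x0
  →2  (x0 ∧ x0) ∧ x0
  →3  x0 ∧ x0

Answer: NO — after 3 steps the term is x0 ∧ x0, not yet normal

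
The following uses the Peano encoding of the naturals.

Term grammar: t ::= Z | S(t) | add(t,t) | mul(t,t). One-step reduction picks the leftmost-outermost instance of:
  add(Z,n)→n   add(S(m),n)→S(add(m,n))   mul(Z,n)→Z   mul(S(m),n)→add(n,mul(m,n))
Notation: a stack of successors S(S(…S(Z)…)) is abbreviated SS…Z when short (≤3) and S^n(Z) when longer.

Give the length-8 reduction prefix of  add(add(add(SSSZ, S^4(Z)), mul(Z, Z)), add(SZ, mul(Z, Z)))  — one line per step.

Answer: after 8 steps: S(S(add(S(add(add(Z, S^4(Z)), mul(Z, Z))), add(SZ, mul(Z, Z)))))

Reduction:
  start: add(add(add(SSSZ, S^4(Z)), mul(Z, Z)), add(SZ, mul(Z, Z)))
  [1] add(add(S(add(SSZ, S^4(Z))), mul(Z, Z)), add(SZ, mul(Z, Z)))
  [2] add(S(add(add(SSZ, S^4(Z)), mul(Z, Z))), add(SZ, mul(Z, Z)))
  [3] S(add(add(add(SSZ, S^4(Z)), mul(Z, Z)), add(SZ, mul(Z, Z))))
  [4] S(add(add(S(add(SZ, S^4(Z))), mul(Z, Z)), add(SZ, mul(Z, Z))))
  [5] S(add(S(add(add(SZ, S^4(Z)), mul(Z, Z))), add(SZ, mul(Z, Z))))
  [6] S(S(add(add(add(SZ, S^4(Z)), mul(Z, Z)), add(SZ, mul(Z, Z)))))
  [7] S(S(add(add(S(add(Z, S^4(Z))), mul(Z, Z)), add(SZ, mul(Z, Z)))))
  [8] S(S(add(S(add(add(Z, S^4(Z)), mul(Z, Z))), add(SZ, mul(Z, Z)))))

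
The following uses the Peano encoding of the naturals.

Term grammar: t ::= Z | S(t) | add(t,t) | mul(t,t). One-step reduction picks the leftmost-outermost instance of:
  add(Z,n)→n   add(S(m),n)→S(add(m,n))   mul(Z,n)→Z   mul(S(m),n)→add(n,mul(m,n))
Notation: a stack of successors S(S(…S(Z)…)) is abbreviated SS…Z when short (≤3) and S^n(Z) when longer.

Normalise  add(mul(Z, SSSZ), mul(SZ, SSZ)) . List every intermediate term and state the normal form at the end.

  start: add(mul(Z, SSSZ), mul(SZ, SSZ))
  step 1: add(Z, mul(SZ, SSZ))
  step 2: mul(SZ, SSZ)
  step 3: add(SSZ, mul(Z, SSZ))
  step 4: S(add(SZ, mul(Z, SSZ)))
  step 5: S(S(add(Z, mul(Z, SSZ))))
  step 6: S(S(mul(Z, SSZ)))
  step 7: SSZ

Answer: normal form = SSZ  (in 7 steps)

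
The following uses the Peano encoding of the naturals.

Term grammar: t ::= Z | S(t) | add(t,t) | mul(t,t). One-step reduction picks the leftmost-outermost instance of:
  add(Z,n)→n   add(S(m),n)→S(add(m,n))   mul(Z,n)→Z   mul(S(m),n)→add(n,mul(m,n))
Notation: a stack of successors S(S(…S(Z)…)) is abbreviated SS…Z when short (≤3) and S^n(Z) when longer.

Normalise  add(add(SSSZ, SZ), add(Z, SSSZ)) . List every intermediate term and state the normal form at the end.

Answer: normal form = S^7(Z)  (in 10 steps)

Derivation:
  start: add(add(SSSZ, SZ), add(Z, SSSZ))
  [1] add(S(add(SSZ, SZ)), add(Z, SSSZ))
  [2] S(add(add(SSZ, SZ), add(Z, SSSZ)))
  [3] S(add(S(add(SZ, SZ)), add(Z, SSSZ)))
  [4] S(S(add(add(SZ, SZ), add(Z, SSSZ))))
  [5] S(S(add(S(add(Z, SZ)), add(Z, SSSZ))))
  [6] S(S(S(add(add(Z, SZ), add(Z, SSSZ)))))
  [7] S(S(S(add(SZ, add(Z, SSSZ)))))
  [8] S(S(S(S(add(Z, add(Z, SSSZ))))))
  [9] S(S(S(S(add(Z, SSSZ)))))
  [10] S^7(Z)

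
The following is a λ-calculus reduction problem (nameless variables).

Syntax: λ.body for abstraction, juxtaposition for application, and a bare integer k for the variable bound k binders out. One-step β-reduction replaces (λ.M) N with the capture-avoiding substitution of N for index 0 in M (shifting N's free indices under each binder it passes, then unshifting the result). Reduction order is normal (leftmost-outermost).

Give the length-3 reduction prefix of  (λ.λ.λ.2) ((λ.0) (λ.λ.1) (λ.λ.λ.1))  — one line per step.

Answer: after 3 steps: λ.λ.λ.λ.λ.λ.1

Working:
  start: (λ.λ.λ.2) ((λ.0) (λ.λ.1) (λ.λ.λ.1))
  step 1: λ.λ.(λ.0) (λ.λ.1) (λ.λ.λ.1)
  step 2: λ.λ.(λ.λ.1) (λ.λ.λ.1)
  step 3: λ.λ.λ.λ.λ.λ.1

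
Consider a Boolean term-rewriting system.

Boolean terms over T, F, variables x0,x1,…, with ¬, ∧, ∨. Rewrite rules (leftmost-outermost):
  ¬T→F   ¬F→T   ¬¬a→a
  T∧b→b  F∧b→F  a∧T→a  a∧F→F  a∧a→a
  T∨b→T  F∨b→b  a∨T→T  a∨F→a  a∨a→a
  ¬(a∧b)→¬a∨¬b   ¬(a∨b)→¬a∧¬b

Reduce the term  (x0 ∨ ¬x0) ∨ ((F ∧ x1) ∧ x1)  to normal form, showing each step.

  start: (x0 ∨ ¬x0) ∨ ((F ∧ x1) ∧ x1)
  →1  (x0 ∨ ¬x0) ∨ (F ∧ x1)
  →2  (x0 ∨ ¬x0) ∨ F
  →3  x0 ∨ ¬x0

Answer: normal form = x0 ∨ ¬x0  (in 3 steps)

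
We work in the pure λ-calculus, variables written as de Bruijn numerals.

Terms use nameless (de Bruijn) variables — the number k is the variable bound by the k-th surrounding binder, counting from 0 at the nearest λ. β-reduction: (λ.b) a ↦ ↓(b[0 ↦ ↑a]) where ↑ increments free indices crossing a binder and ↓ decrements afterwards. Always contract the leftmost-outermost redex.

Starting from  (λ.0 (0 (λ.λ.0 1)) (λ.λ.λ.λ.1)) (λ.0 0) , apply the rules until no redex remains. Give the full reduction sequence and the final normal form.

Answer: normal form = λ.λ.λ.1  (in 11 steps)

Derivation:
  start: (λ.0 (0 (λ.λ.0 1)) (λ.λ.λ.λ.1)) (λ.0 0)
  →1  (λ.0 0) ((λ.0 0) (λ.λ.0 1)) (λ.λ.λ.λ.1)
  →2  (λ.0 0) (λ.λ.0 1) ((λ.0 0) (λ.λ.0 1)) (λ.λ.λ.λ.1)
  →3  (λ.λ.0 1) (λ.λ.0 1) ((λ.0 0) (λ.λ.0 1)) (λ.λ.λ.λ.1)
  →4  (λ.0 (λ.λ.0 1)) ((λ.0 0) (λ.λ.0 1)) (λ.λ.λ.λ.1)
  →5  (λ.0 0) (λ.λ.0 1) (λ.λ.0 1) (λ.λ.λ.λ.1)
  →6  (λ.λ.0 1) (λ.λ.0 1) (λ.λ.0 1) (λ.λ.λ.λ.1)
  →7  (λ.0 (λ.λ.0 1)) (λ.λ.0 1) (λ.λ.λ.λ.1)
  →8  (λ.λ.0 1) (λ.λ.0 1) (λ.λ.λ.λ.1)
  →9  (λ.0 (λ.λ.0 1)) (λ.λ.λ.λ.1)
  →10  (λ.λ.λ.λ.1) (λ.λ.0 1)
  →11  λ.λ.λ.1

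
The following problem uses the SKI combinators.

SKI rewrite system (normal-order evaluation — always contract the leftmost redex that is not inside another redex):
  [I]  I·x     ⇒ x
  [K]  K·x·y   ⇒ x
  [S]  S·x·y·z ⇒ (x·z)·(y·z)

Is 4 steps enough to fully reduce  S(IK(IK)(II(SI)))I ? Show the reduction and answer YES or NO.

Answer: YES — reaches normal form SKI in 3 ≤ 4 steps

Derivation:
  start: S(IK(IK)(II(SI)))I
  →1  S(K(IK)(II(SI)))I
  →2  S(IK)I
  →3  SKI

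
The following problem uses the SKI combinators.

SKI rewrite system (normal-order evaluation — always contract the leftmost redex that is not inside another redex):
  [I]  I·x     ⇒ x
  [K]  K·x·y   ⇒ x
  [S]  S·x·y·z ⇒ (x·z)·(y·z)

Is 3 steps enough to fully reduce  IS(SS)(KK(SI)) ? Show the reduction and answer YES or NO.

Answer: YES — reaches normal form S(SS)K in 2 ≤ 3 steps

Reduction:
  start: IS(SS)(KK(SI))
  →1  S(SS)(KK(SI))
  →2  S(SS)K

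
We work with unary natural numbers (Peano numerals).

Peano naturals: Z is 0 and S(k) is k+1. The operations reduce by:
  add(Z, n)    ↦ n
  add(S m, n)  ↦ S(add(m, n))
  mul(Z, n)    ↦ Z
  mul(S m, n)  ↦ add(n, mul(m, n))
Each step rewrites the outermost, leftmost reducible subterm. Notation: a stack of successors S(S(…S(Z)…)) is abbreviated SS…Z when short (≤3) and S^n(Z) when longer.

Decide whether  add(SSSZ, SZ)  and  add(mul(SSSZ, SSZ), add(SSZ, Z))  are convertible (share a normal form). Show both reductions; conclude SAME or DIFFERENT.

Answer: DIFFERENT — A ⇓ S^4(Z), B ⇓ S^8(Z)

Derivation:
Term A:
  start: add(SSSZ, SZ)
  step 1: S(add(SSZ, SZ))
  step 2: S(S(add(SZ, SZ)))
  step 3: S(S(S(add(Z, SZ))))
  step 4: S^4(Z)

Term B:
  start: add(mul(SSSZ, SSZ), add(SSZ, Z))
  step 1: add(add(SSZ, mul(SSZ, SSZ)), add(SSZ, Z))
  step 2: add(S(add(SZ, mul(SSZ, SSZ))), add(SSZ, Z))
  step 3: S(add(add(SZ, mul(SSZ, SSZ)), add(SSZ, Z)))
  step 4: S(add(S(add(Z, mul(SSZ, SSZ))), add(SSZ, Z)))
  step 5: S(S(add(add(Z, mul(SSZ, SSZ)), add(SSZ, Z))))
  step 6: S(S(add(mul(SSZ, SSZ), add(SSZ, Z))))
  step 7: S(S(add(add(SSZ, mul(SZ, SSZ)), add(SSZ, Z))))
  step 8: S(S(add(S(add(SZ, mul(SZ, SSZ))), add(SSZ, Z))))
  step 9: S(S(S(add(add(SZ, mul(SZ, SSZ)), add(SSZ, Z)))))
  step 10: S(S(S(add(S(add(Z, mul(SZ, SSZ))), add(SSZ, Z)))))
  step 11: S(S(S(S(add(add(Z, mul(SZ, SSZ)), add(SSZ, Z))))))
  step 12: S(S(S(S(add(mul(SZ, SSZ), add(SSZ, Z))))))
  step 13: S(S(S(S(add(add(SSZ, mul(Z, SSZ)), add(SSZ, Z))))))
  step 14: S(S(S(S(add(S(add(SZ, mul(Z, SSZ))), add(SSZ, Z))))))
  step 15: S(S(S(S(S(add(add(SZ, mul(Z, SSZ)), add(SSZ, Z)))))))
  step 16: S(S(S(S(S(add(S(add(Z, mul(Z, SSZ))), add(SSZ, Z)))))))
  step 17: S(S(S(S(S(S(add(add(Z, mul(Z, SSZ)), add(SSZ, Z))))))))
  step 18: S(S(S(S(S(S(add(mul(Z, SSZ), add(SSZ, Z))))))))
  step 19: S(S(S(S(S(S(add(Z, add(SSZ, Z))))))))
  step 20: S(S(S(S(S(S(add(SSZ, Z)))))))
  step 21: S(S(S(S(S(S(S(add(SZ, Z))))))))
  step 22: S(S(S(S(S(S(S(S(add(Z, Z)))))))))
  step 23: S^8(Z)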